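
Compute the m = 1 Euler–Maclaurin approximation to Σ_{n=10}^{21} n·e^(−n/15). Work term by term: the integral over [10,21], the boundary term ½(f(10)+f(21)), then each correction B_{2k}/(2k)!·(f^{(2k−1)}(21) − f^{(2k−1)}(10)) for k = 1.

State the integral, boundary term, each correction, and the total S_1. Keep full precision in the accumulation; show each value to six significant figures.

S_1 ≈ 64.5029

∫_10^21 x·e^(−x/15) dx evaluates to 59.3691.
½[f(10) + f(21)] = ½[5.13417 + 5.17854] = 5.15635.
So far: 64.5254.
Order-1 term: 1/12 · (-0.0986388 − 0.171139) = -0.0224815.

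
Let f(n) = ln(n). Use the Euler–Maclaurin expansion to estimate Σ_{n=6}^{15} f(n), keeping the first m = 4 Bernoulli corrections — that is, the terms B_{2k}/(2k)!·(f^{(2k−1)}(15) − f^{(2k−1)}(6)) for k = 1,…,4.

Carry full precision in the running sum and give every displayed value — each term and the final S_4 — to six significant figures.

S_4 ≈ 23.1118

Integral: ∫_6^15 ln(x) dx = 20.8702.
Boundary: ½(f(6) + f(15)) = ½(1.79176 + 2.70805) = 2.24990.
Running total after boundary: 23.1201.
Order-1 term: 1/12 · (0.0666667 − 0.166667) = -0.00833333.
Running total after k=1: 23.1118.
Order-2 term: −1/720 · (0.000592593 − 0.00925926) = 1.20370e-05.
Running total after k=2: 23.1118.
Order-3 term: 1/30240 · (3.16049e-05 − 0.00308642) = -1.01019e-07.
Running total after k=3: 23.1118.
Order-4 term: −1/1209600 · (4.21399e-06 − 0.00257202) = 2.12285e-09.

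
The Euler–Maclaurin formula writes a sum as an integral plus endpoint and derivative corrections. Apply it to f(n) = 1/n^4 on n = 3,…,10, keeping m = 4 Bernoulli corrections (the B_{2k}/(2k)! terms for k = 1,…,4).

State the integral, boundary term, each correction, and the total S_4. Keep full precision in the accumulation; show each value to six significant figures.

The integral term ∫_3^10 1/x^4 dx = 0.0120123.
Boundary: ½(f(3) + f(10)) = ½(0.0123457 + 0.000100000) = 0.00622284.
So far: 0.0182352.
Order-1 term: 1/12 · (-4.00000e-05 − (-0.0164609)) = 0.00136841.
Partial sum through k=1: 0.0196036.
Order-2 term: −1/720 · (-1.20000e-05 − (-0.0548697)) = -7.61912e-05.
Partial sum through k=2: 0.0195274.
Order-3 term: 1/30240 · (-6.72000e-06 − (-0.341411)) = 1.12898e-05.
Partial sum through k=3: 0.0195387.
Order-4 term: −1/1209600 · (-6.04800e-06 − (-3.41411)) = -2.82251e-06.

S_4 ≈ 0.0195359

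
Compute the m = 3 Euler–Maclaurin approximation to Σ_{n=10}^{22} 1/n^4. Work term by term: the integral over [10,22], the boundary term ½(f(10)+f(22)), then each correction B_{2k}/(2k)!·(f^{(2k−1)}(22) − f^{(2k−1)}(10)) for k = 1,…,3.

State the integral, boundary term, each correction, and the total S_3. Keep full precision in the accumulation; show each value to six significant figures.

S_3 ≈ 0.000357415

∫_10^22 1/x^4 dx evaluates to 0.000302029.
½[f(10) + f(22)] = ½[0.000100000 + 4.26883e-06] = 5.21344e-05.
Integral + boundary = 0.000354163.
Correction k=1: B_{2}/2! · (f^{(1)}(22) − f^{(1)}(10)) = 1/12 · (-7.76152e-07 − (-4.00000e-05)) = 3.26865e-06.
After k=1: 0.000357432.
Correction k=2: B_{4}/4! · (f^{(3)}(22) − f^{(3)}(10)) = −1/720 · (-4.81086e-08 − (-1.20000e-05)) = -1.65998e-08.
After k=2: 0.000357415.
Correction k=3: B_{6}/6! · (f^{(5)}(22) − f^{(5)}(10)) = 1/30240 · (-5.56628e-09 − (-6.72000e-06)) = 2.22038e-10.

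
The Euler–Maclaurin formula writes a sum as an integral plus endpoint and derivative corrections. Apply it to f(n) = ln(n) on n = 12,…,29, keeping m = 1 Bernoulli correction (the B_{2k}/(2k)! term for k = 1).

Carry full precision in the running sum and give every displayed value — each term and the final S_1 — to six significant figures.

S_1 ≈ 53.7547

∫_12^29 ln(x) dx evaluates to 50.8327.
Endpoint term: (f(12) + f(29))/2 = (2.48491 + 3.36730)/2 = 2.92610.
Integral + boundary = 53.7588.
Correction k=1: B_{2}/2! · (f^{(1)}(29) − f^{(1)}(12)) = 1/12 · (0.0344828 − 0.0833333) = -0.00407088.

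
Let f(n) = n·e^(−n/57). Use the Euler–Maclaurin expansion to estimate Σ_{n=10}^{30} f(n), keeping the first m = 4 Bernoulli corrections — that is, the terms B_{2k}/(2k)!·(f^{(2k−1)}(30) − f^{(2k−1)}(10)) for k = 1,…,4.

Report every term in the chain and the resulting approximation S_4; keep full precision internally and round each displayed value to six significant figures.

S_4 ≈ 287.838

∫_10^30 x·e^(−x/57) dx evaluates to 274.815.
Boundary: ½(f(10) + f(30)) = ½(8.39089 + 17.7233) = 13.0571.
So far: 287.872.
Order-1 term: 1/12 · (0.279842 − 0.691880) = -0.0343365.
Partial sum through k=1: 287.838.
Order-2 term: −1/720 · (0.000449799 − 0.000729473) = 3.88436e-07.
Partial sum through k=2: 287.838.
Order-3 term: 1/30240 · (2.50374e-07 − 3.83501e-07) = -4.40233e-12.
Partial sum through k=3: 287.838.
Order-4 term: −1/1209600 · (1.11513e-10 − 1.66968e-10) = 4.58457e-17.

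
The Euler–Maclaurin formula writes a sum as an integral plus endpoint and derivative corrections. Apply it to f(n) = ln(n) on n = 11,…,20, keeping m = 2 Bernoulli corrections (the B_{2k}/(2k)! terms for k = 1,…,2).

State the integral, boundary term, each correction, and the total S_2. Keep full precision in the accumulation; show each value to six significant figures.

∫_11^20 ln(x) dx evaluates to 24.5378.
½[f(11) + f(20)] = ½[2.39790 + 2.99573] = 2.69681.
Integral + boundary = 27.2346.
Order-1 term: 1/12 · (0.0500000 − 0.0909091) = -0.00340909.
After k=1: 27.2312.
Order-2 term: −1/720 · (0.000250000 − 0.00150263) = 1.73976e-06.

S_2 ≈ 27.2312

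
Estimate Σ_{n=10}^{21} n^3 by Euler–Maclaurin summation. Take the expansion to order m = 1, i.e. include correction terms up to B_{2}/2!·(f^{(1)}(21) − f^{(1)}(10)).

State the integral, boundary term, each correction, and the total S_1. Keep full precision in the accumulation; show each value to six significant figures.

Integral: ∫_10^21 x^3 dx = 46120.2.
Endpoint term: (f(10) + f(21))/2 = (1000.00 + 9261.00)/2 = 5130.50.
Integral + boundary = 51250.8.
Order-1 term: 1/12 · (1323.00 − 300.000) = 85.2500.

S_1 ≈ 51336.0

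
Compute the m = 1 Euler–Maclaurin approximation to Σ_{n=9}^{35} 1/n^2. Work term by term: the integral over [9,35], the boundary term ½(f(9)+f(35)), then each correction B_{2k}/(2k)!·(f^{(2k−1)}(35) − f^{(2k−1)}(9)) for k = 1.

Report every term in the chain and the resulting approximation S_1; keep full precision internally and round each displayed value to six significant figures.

S_1 ≈ 0.0893454

The integral term ∫_9^35 1/x^2 dx = 0.0825397.
½[f(9) + f(35)] = ½[0.0123457 + 0.000816327] = 0.00658100.
So far: 0.0891207.
Correction k=1: B_{2}/2! · (f^{(1)}(35) − f^{(1)}(9)) = 1/12 · (-4.66472e-05 − (-0.00274348)) = 0.000224736.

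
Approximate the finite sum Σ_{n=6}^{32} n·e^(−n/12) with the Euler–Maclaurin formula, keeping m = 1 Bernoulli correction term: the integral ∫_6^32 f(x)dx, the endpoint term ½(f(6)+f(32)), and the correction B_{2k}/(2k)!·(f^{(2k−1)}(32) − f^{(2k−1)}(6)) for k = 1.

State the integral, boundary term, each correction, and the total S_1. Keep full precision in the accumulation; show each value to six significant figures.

S_1 ≈ 97.2198

The integral term ∫_6^32 x·e^(−x/12) dx = 94.3234.
Boundary: ½(f(6) + f(32)) = ½(3.63918 + 2.22347) = 2.93133.
Integral + boundary = 97.2547.
Order-1 term: 1/12 · (-0.115806 − 0.303265) = -0.0349226.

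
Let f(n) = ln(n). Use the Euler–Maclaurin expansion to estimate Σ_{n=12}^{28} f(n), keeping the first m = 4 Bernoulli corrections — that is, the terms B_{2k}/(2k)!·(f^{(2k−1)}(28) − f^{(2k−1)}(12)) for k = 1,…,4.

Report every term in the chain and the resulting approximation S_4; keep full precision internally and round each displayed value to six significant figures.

S_4 ≈ 50.3874

∫_12^28 ln(x) dx evaluates to 47.4828.
½[f(12) + f(28)] = ½[2.48491 + 3.33220] = 2.90856.
Integral + boundary = 50.3914.
k=1: B_{2}/(2)! × [f^{(1)}(28) − f^{(1)}(12)] = 1/12 × (0.0357143 − 0.0833333) = -0.00396825.
Running total after k=1: 50.3874.
k=2: B_{4}/(4)! × [f^{(3)}(28) − f^{(3)}(12)] = −1/720 × (9.11079e-05 − 0.00115741) = 1.48097e-06.
Running total after k=2: 50.3874.
k=3: B_{6}/(6)! × [f^{(5)}(28) − f^{(5)}(12)] = 1/30240 × (1.39451e-06 − 9.64506e-05) = -3.14339e-09.
Running total after k=3: 50.3874.
k=4: B_{8}/(8)! × [f^{(7)}(28) − f^{(7)}(12)] = −1/1209600 × (5.33613e-08 − 2.00939e-05) = 1.65679e-11.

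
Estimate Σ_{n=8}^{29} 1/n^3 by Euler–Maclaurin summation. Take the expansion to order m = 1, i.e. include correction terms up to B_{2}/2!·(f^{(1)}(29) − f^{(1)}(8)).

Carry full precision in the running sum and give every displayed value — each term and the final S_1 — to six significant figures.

∫_8^29 1/x^3 dx evaluates to 0.00721797.
Endpoint term: (f(8) + f(29))/2 = (0.00195312 + 4.10021e-05)/2 = 0.000997064.
Running total after boundary: 0.00821503.
k=1: B_{2}/(2)! × [f^{(1)}(29) − f^{(1)}(8)] = 1/12 × (-4.24160e-06 − (-0.000732422)) = 6.06817e-05.

S_1 ≈ 0.00827571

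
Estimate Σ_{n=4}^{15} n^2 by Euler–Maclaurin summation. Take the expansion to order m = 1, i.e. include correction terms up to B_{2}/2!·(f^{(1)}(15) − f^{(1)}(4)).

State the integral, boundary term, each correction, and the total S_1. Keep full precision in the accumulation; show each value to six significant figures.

S_1 ≈ 1226.00

Integral: ∫_4^15 x^2 dx = 1103.67.
½[f(4) + f(15)] = ½[16.0000 + 225.000] = 120.500.
Integral + boundary = 1224.17.
Order-1 term: 1/12 · (30.0000 − 8.00000) = 1.83333.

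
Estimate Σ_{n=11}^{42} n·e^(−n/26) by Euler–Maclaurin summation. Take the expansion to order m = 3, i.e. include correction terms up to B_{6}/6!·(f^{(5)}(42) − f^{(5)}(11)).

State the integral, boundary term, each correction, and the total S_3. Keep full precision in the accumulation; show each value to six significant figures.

The integral term ∫_11^42 x·e^(−x/26) dx = 278.634.
Endpoint term: (f(11) + f(42))/2 = (7.20531 + 8.35020)/2 = 7.77775.
Integral + boundary = 286.411.
k=1: B_{2}/(2)! × [f^{(1)}(42) − f^{(1)}(11)] = 1/12 × (-0.122347 − 0.377901) = -0.0416873.
Partial sum through k=1: 286.370.
k=2: B_{4}/(4)! × [f^{(3)}(42) − f^{(3)}(11)] = −1/720 × (0.000407221 − 0.00249698) = 2.90244e-06.
Partial sum through k=2: 286.370.
k=3: B_{6}/(6)! × [f^{(5)}(42) − f^{(5)}(11)] = 1/30240 × (1.47253e-06 − 6.56055e-06) = -1.68255e-10.

S_3 ≈ 286.370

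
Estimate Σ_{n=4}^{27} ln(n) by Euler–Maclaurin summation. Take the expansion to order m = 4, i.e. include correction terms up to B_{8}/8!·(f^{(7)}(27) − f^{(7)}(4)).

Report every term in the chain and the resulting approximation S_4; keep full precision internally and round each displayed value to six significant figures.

Integral: ∫_4^27 ln(x) dx = 60.4424.
Boundary: ½(f(4) + f(27)) = ½(1.38629 + 3.29584) = 2.34107.
Running total after boundary: 62.7835.
k=1: B_{2}/(2)! × [f^{(1)}(27) − f^{(1)}(4)] = 1/12 × (0.0370370 − 0.250000) = -0.0177469.
Partial sum through k=1: 62.7657.
k=2: B_{4}/(4)! × [f^{(3)}(27) − f^{(3)}(4)] = −1/720 × (0.000101611 − 0.0312500) = 4.32617e-05.
Partial sum through k=2: 62.7658.
k=3: B_{6}/(6)! × [f^{(5)}(27) − f^{(5)}(4)] = 1/30240 × (1.67260e-06 − 0.0234375) = -7.74994e-07.
Partial sum through k=3: 62.7658.
k=4: B_{8}/(8)! × [f^{(7)}(27) − f^{(7)}(4)] = −1/1209600 × (6.88313e-08 − 0.0439453) = 3.63304e-08.

S_4 ≈ 62.7658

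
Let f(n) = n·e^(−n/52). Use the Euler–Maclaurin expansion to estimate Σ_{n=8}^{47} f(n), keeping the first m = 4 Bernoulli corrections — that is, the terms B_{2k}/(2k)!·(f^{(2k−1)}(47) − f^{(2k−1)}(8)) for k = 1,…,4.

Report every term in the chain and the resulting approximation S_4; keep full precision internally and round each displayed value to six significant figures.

Integral: ∫_8^47 x·e^(−x/52) dx = 590.114.
Endpoint term: (f(8) + f(47))/2 = (6.85923 + 19.0354)/2 = 12.9473.
Integral + boundary = 603.062.
k=1: B_{2}/(2)! × [f^{(1)}(47) − f^{(1)}(8)] = 1/12 × (0.0389432 − 0.725496) = -0.0572127.
After k=1: 603.004.
k=2: B_{4}/(4)! × [f^{(3)}(47) − f^{(3)}(8)] = −1/720 × (0.000313965 − 0.000902479) = 8.17381e-07.
After k=2: 603.004.
k=3: B_{6}/(6)! × [f^{(5)}(47) − f^{(5)}(8)] = 1/30240 × (2.26896e-07 − 5.68289e-07) = -1.12894e-11.
After k=3: 603.004.
k=4: B_{8}/(8)! × [f^{(7)}(47) − f^{(7)}(8)] = −1/1209600 × (1.24882e-10 − 2.96901e-10) = 1.42212e-16.

S_4 ≈ 603.004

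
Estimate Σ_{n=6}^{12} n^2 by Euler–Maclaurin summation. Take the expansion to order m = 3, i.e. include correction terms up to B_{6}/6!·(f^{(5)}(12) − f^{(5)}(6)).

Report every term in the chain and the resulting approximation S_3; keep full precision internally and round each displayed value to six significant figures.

∫_6^12 x^2 dx evaluates to 504.000.
Boundary: ½(f(6) + f(12)) = ½(36.0000 + 144.000) = 90.0000.
Integral + boundary = 594.000.
Order-1 term: 1/12 · (24.0000 − 12.0000) = 1.00000.
Running total after k=1: 595.000.
Order-2 term: −1/720 · (0.00000 − 0.00000) = 0.00000.
Running total after k=2: 595.000.
Order-3 term: 1/30240 · (0.00000 − 0.00000) = 0.00000.

S_3 ≈ 595.000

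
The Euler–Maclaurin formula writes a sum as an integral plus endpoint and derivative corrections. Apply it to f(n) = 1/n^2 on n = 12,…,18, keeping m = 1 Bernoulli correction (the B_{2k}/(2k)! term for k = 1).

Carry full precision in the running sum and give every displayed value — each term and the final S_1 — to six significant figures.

S_1 ≈ 0.0328611

Integral: ∫_12^18 1/x^2 dx = 0.0277778.
Endpoint term: (f(12) + f(18))/2 = (0.00694444 + 0.00308642)/2 = 0.00501543.
So far: 0.0327932.
k=1: B_{2}/(2)! × [f^{(1)}(18) − f^{(1)}(12)] = 1/12 × (-0.000342936 − (-0.00115741)) = 6.78727e-05.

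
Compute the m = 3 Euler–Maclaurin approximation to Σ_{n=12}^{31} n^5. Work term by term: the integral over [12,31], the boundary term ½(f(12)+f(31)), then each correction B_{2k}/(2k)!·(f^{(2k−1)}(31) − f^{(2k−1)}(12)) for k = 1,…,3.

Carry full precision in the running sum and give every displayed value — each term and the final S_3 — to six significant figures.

∫_12^31 x^5 dx evaluates to 1.47420e+08.
Endpoint term: (f(12) + f(31))/2 = (248832 + 2.86292e+07)/2 = 1.44390e+07.
Integral + boundary = 1.61859e+08.
Correction k=1: B_{2}/2! · (f^{(1)}(31) − f^{(1)}(12)) = 1/12 · (4.61760e+06 − 103680) = 376160.
Running total after k=1: 1.62235e+08.
Correction k=2: B_{4}/4! · (f^{(3)}(31) − f^{(3)}(12)) = −1/720 · (57660.0 − 8640.00) = -68.0833.
Running total after k=2: 1.62235e+08.
Correction k=3: B_{6}/6! · (f^{(5)}(31) − f^{(5)}(12)) = 1/30240 · (120.000 − 120.000) = 0.00000.

S_3 ≈ 1.62235e+08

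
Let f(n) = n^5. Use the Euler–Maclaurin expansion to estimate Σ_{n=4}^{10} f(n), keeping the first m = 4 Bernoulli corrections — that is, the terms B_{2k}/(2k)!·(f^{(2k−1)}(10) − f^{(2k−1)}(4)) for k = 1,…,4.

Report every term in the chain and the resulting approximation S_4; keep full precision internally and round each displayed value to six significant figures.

Integral: ∫_4^10 x^5 dx = 165984.
Boundary: ½(f(4) + f(10)) = ½(1024.00 + 100000) = 50512.0.
Running total after boundary: 216496.
k=1: B_{2}/(2)! × [f^{(1)}(10) − f^{(1)}(4)] = 1/12 × (50000.0 − 1280.00) = 4060.00.
Partial sum through k=1: 220556.
k=2: B_{4}/(4)! × [f^{(3)}(10) − f^{(3)}(4)] = −1/720 × (6000.00 − 960.000) = -7.00000.
Partial sum through k=2: 220549.
k=3: B_{6}/(6)! × [f^{(5)}(10) − f^{(5)}(4)] = 1/30240 × (120.000 − 120.000) = 0.00000.
Partial sum through k=3: 220549.
k=4: B_{8}/(8)! × [f^{(7)}(10) − f^{(7)}(4)] = −1/1209600 × (0.00000 − 0.00000) = 0.00000.

S_4 ≈ 220549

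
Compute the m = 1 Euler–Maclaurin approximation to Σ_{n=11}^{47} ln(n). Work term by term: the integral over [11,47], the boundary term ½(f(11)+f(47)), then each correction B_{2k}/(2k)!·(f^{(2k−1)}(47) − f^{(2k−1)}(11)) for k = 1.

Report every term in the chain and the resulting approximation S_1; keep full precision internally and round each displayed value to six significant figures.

Integral: ∫_11^47 ln(x) dx = 118.580.
Boundary: ½(f(11) + f(47)) = ½(2.39790 + 3.85015) = 3.12402.
Running total after boundary: 121.704.
k=1: B_{2}/(2)! × [f^{(1)}(47) − f^{(1)}(11)] = 1/12 × (0.0212766 − 0.0909091) = -0.00580271.

S_1 ≈ 121.698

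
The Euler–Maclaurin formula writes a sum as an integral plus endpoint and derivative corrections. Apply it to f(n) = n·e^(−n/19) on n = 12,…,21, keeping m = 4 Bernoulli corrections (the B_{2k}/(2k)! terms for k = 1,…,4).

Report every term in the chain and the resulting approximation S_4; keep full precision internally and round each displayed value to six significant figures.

S_4 ≈ 68.1957

Integral: ∫_12^21 x·e^(−x/19) dx = 61.5476.
Boundary: ½(f(12) + f(21)) = ½(6.38102 + 6.95360) = 6.66731.
Running total after boundary: 68.2149.
Order-1 term: 1/12 · (-0.0348551 − 0.195908) = -0.0192303.
Running total after k=1: 68.1957.
Order-2 term: −1/720 · (0.00173793 − 0.00348867) = 2.43159e-06.
Running total after k=2: 68.1957.
Order-3 term: 1/30240 · (9.89587e-06 − 1.78246e-05) = -2.62192e-10.
Running total after k=3: 68.1957.
Order-4 term: −1/1209600 · (4.14890e-08 − 7.19812e-08) = 2.52085e-14.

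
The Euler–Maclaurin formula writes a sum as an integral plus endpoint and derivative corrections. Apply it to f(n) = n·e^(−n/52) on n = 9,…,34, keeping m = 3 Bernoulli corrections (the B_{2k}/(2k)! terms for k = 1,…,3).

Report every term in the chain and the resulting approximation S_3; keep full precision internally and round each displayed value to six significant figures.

S_3 ≈ 354.839

Integral: ∫_9^34 x·e^(−x/52) dx = 342.257.
Endpoint term: (f(9) + f(34))/2 = (7.56966 + 17.6814)/2 = 12.6255.
So far: 354.882.
Correction k=1: B_{2}/2! · (f^{(1)}(34) − f^{(1)}(9)) = 1/12 · (0.180014 − 0.695503) = -0.0429573.
Running total after k=1: 354.839.
Correction k=2: B_{4}/4! · (f^{(3)}(34) − f^{(3)}(9)) = −1/720 · (0.000451220 − 0.000879308) = 5.94567e-07.
Running total after k=2: 354.839.
Correction k=3: B_{6}/6! · (f^{(5)}(34) − f^{(5)}(9)) = 1/30240 · (3.09122e-07 − 5.55253e-07) = -8.13924e-12.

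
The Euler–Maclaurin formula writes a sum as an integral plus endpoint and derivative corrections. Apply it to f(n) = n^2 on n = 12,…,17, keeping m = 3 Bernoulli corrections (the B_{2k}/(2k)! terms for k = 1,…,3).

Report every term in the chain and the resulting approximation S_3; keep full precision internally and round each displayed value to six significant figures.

S_3 ≈ 1279.00

The integral term ∫_12^17 x^2 dx = 1061.67.
½[f(12) + f(17)] = ½[144.000 + 289.000] = 216.500.
Integral + boundary = 1278.17.
Correction k=1: B_{2}/2! · (f^{(1)}(17) − f^{(1)}(12)) = 1/12 · (34.0000 − 24.0000) = 0.833333.
After k=1: 1279.00.
Correction k=2: B_{4}/4! · (f^{(3)}(17) − f^{(3)}(12)) = −1/720 · (0.00000 − 0.00000) = 0.00000.
After k=2: 1279.00.
Correction k=3: B_{6}/6! · (f^{(5)}(17) − f^{(5)}(12)) = 1/30240 · (0.00000 − 0.00000) = 0.00000.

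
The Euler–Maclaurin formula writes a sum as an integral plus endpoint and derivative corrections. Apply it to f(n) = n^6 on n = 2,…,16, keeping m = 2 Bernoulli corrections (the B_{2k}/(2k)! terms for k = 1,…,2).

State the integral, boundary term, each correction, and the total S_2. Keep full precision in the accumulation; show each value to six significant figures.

∫_2^16 x^6 dx evaluates to 3.83479e+07.
½[f(2) + f(16)] = ½[64.0000 + 1.67772e+07] = 8.38864e+06.
Integral + boundary = 4.67365e+07.
k=1: B_{2}/(2)! × [f^{(1)}(16) − f^{(1)}(2)] = 1/12 × (6.29146e+06 − 192.000) = 524272.
Running total after k=1: 4.72608e+07.
k=2: B_{4}/(4)! × [f^{(3)}(16) − f^{(3)}(2)] = −1/720 × (491520 − 960.000) = -681.333.

S_2 ≈ 4.72601e+07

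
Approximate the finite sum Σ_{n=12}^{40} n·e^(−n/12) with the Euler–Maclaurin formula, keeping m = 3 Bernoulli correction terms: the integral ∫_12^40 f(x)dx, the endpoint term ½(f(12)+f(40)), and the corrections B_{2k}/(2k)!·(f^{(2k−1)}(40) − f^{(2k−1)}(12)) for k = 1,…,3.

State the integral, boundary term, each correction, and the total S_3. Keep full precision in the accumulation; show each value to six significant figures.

S_3 ≈ 86.6025

Integral: ∫_12^40 x·e^(−x/12) dx = 83.6887.
½[f(12) + f(40)] = ½[4.41455 + 1.42696] = 2.92076.
So far: 86.6095.
k=1: B_{2}/(2)! × [f^{(1)}(40) − f^{(1)}(12)] = 1/12 × (-0.0832393 − 0.00000) = -0.00693661.
After k=1: 86.6025.
k=2: B_{4}/(4)! × [f^{(3)}(40) − f^{(3)}(12)] = −1/720 × (-8.25787e-05 − 0.00510944) = 7.21113e-06.
After k=2: 86.6025.
k=3: B_{6}/(6)! × [f^{(5)}(40) − f^{(5)}(12)] = 1/30240 × (2.86732e-06 − 7.09644e-05) = -2.25189e-09.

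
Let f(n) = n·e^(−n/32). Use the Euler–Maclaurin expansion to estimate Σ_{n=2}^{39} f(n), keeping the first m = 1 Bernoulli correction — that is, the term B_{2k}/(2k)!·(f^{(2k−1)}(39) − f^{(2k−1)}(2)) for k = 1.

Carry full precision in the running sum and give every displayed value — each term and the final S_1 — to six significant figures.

S_1 ≈ 357.104

∫_2^39 x·e^(−x/32) dx evaluates to 350.479.
Endpoint term: (f(2) + f(39))/2 = (1.87883 + 11.5284)/2 = 6.70360.
Running total after boundary: 357.183.
Correction k=1: B_{2}/2! · (f^{(1)}(39) − f^{(1)}(2)) = 1/12 · (-0.0646624 − 0.880700) = -0.0787802.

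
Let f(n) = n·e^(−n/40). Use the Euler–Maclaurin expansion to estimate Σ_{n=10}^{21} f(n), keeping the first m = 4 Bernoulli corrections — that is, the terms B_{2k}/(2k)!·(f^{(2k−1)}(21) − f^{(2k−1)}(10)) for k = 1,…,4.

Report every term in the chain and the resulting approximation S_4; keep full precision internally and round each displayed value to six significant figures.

S_4 ≈ 124.287

∫_10^21 x·e^(−x/40) dx evaluates to 114.206.
½[f(10) + f(21)] = ½[7.78801 + 12.4227] = 10.1053.
So far: 124.312.
Order-1 term: 1/12 · (0.280989 − 0.584101) = -0.0252593.
Partial sum through k=1: 124.287.
Order-2 term: −1/720 · (0.000915062 − 0.00133856) = 5.88197e-07.
Partial sum through k=2: 124.287.
Order-3 term: 1/30240 · (1.03407e-06 − 1.44504e-06) = -1.35904e-11.
Partial sum through k=3: 124.287.
Order-4 term: −1/1209600 · (9.35137e-10 − 1.28342e-09) = 2.87936e-16.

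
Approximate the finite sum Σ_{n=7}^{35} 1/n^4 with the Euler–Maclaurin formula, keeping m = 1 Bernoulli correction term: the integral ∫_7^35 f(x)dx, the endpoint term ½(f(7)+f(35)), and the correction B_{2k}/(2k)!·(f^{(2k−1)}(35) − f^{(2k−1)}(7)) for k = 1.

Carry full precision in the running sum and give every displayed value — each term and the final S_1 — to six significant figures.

S_1 ≈ 0.00119245

The integral term ∫_7^35 1/x^4 dx = 0.000964043.
½[f(7) + f(35)] = ½[0.000416493 + 6.66389e-07] = 0.000208580.
So far: 0.00117262.
Order-1 term: 1/12 · (-7.61587e-08 − (-0.000237996)) = 1.98267e-05.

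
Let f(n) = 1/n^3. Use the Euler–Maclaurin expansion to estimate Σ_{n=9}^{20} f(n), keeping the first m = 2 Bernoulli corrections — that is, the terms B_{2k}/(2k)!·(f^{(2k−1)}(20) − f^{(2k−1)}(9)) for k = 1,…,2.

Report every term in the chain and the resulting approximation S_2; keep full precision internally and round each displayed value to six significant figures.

S_2 ≈ 0.00570760

Integral: ∫_9^20 1/x^3 dx = 0.00492284.
Boundary: ½(f(9) + f(20)) = ½(0.00137174 + 0.000125000) = 0.000748371.
Integral + boundary = 0.00567121.
Correction k=1: B_{2}/2! · (f^{(1)}(20) − f^{(1)}(9)) = 1/12 · (-1.87500e-05 − (-0.000457247)) = 3.65414e-05.
Partial sum through k=1: 0.00570775.
Correction k=2: B_{4}/4! · (f^{(3)}(20) − f^{(3)}(9)) = −1/720 · (-9.37500e-07 − (-0.000112901)) = -1.55504e-07.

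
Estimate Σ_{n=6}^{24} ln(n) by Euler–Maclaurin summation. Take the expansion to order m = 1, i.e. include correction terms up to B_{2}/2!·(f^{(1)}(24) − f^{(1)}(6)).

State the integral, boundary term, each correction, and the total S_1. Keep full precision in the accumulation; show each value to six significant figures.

S_1 ≈ 49.9972

Integral: ∫_6^24 ln(x) dx = 47.5227.
½[f(6) + f(24)] = ½[1.79176 + 3.17805] = 2.48491.
So far: 50.0076.
k=1: B_{2}/(2)! × [f^{(1)}(24) − f^{(1)}(6)] = 1/12 × (0.0416667 − 0.166667) = -0.0104167.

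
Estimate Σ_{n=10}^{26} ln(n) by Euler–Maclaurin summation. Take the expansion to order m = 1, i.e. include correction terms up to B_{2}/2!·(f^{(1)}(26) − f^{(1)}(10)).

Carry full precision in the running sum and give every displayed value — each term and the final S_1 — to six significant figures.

S_1 ≈ 48.4599

Integral: ∫_10^26 ln(x) dx = 45.6847.
Boundary: ½(f(10) + f(26)) = ½(2.30259 + 3.25810) = 2.78034.
Integral + boundary = 48.4650.
Correction k=1: B_{2}/2! · (f^{(1)}(26) − f^{(1)}(10)) = 1/12 · (0.0384615 − 0.100000) = -0.00512821.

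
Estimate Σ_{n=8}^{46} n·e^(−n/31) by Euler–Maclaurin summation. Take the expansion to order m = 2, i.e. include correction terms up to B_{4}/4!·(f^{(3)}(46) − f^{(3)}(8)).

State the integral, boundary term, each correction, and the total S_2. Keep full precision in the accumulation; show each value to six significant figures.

S_2 ≈ 400.984

The integral term ∫_8^46 x·e^(−x/31) dx = 392.736.
Boundary: ½(f(8) + f(46)) = ½(6.18036 + 10.4309) = 8.30562.
So far: 401.041.
Order-1 term: 1/12 · (-0.109722 − 0.573179) = -0.0569084.
Partial sum through k=1: 400.984.
Order-2 term: −1/720 · (0.000357747 − 0.00220423) = 2.56457e-06.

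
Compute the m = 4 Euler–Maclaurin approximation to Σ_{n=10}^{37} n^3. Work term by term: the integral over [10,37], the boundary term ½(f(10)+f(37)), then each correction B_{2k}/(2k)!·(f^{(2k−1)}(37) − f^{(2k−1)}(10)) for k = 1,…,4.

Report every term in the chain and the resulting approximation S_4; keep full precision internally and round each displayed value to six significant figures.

S_4 ≈ 492184

Integral: ∫_10^37 x^3 dx = 466040.
Boundary: ½(f(10) + f(37)) = ½(1000.00 + 50653.0) = 25826.5.
Running total after boundary: 491867.
Correction k=1: B_{2}/2! · (f^{(1)}(37) − f^{(1)}(10)) = 1/12 · (4107.00 − 300.000) = 317.250.
After k=1: 492184.
Correction k=2: B_{4}/4! · (f^{(3)}(37) − f^{(3)}(10)) = −1/720 · (6.00000 − 6.00000) = 0.00000.
After k=2: 492184.
Correction k=3: B_{6}/6! · (f^{(5)}(37) − f^{(5)}(10)) = 1/30240 · (0.00000 − 0.00000) = 0.00000.
After k=3: 492184.
Correction k=4: B_{8}/8! · (f^{(7)}(37) − f^{(7)}(10)) = −1/1209600 · (0.00000 − 0.00000) = 0.00000.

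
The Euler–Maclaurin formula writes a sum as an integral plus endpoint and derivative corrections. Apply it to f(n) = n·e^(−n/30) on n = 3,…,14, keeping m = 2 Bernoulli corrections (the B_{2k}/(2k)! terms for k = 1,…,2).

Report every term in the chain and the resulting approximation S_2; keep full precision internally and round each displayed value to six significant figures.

The integral term ∫_3^14 x·e^(−x/30) dx = 68.0315.
Endpoint term: (f(3) + f(14))/2 = (2.71451 + 8.77925)/2 = 5.74688.
Running total after boundary: 73.7783.
Correction k=1: B_{2}/2! · (f^{(1)}(14) − f^{(1)}(3)) = 1/12 · (0.334448 − 0.814354) = -0.0399922.
After k=1: 73.7383.
Correction k=2: B_{4}/4! · (f^{(3)}(14) − f^{(3)}(3)) = −1/720 · (0.00176514 − 0.00291559) = 1.59784e-06.

S_2 ≈ 73.7383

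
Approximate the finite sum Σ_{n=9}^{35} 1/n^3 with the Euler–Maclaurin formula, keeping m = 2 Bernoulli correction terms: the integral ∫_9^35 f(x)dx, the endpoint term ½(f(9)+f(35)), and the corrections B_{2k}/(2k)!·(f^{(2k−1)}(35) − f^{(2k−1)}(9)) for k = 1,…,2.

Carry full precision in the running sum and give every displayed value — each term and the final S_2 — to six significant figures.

∫_9^35 1/x^3 dx evaluates to 0.00576468.
Endpoint term: (f(9) + f(35))/2 = (0.00137174 + 2.33236e-05)/2 = 0.000697533.
Running total after boundary: 0.00646221.
k=1: B_{2}/(2)! × [f^{(1)}(35) − f^{(1)}(9)] = 1/12 × (-1.99917e-06 − (-0.000457247)) = 3.79374e-05.
After k=1: 0.00650015.
k=2: B_{4}/(4)! × [f^{(3)}(35) − f^{(3)}(9)] = −1/720 × (-3.26395e-08 − (-0.000112901)) = -1.56761e-07.

S_2 ≈ 0.00649999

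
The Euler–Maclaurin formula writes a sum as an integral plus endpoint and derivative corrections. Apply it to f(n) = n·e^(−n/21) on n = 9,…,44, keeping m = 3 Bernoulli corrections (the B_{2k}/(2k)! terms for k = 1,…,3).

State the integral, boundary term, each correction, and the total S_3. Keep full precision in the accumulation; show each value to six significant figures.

∫_9^44 x·e^(−x/21) dx evaluates to 242.456.
Endpoint term: (f(9) + f(44))/2 = (5.86295 + 5.41380)/2 = 5.63838.
Integral + boundary = 248.094.
k=1: B_{2}/(2)! × [f^{(1)}(44) − f^{(1)}(9)] = 1/12 × (-0.134759 − 0.372251) = -0.0422508.
Running total after k=1: 248.052.
k=2: B_{4}/(4)! × [f^{(3)}(44) − f^{(3)}(9)] = −1/720 × (0.000252433 − 0.00379848) = 4.92506e-06.
Running total after k=2: 248.052.
k=3: B_{6}/(6)! × [f^{(5)}(44) − f^{(5)}(9)] = 1/30240 × (1.83774e-06 − 1.53126e-05) = -4.45597e-10.

S_3 ≈ 248.052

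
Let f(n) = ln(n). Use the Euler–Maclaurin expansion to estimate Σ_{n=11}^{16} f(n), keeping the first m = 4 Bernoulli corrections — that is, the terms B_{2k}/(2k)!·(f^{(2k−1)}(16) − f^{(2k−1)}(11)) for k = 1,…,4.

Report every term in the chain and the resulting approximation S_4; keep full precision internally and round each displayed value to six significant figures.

Integral: ∫_11^16 ln(x) dx = 12.9846.
½[f(11) + f(16)] = ½[2.39790 + 2.77259] = 2.58524.
So far: 15.5698.
k=1: B_{2}/(2)! × [f^{(1)}(16) − f^{(1)}(11)] = 1/12 × (0.0625000 − 0.0909091) = -0.00236742.
Running total after k=1: 15.5674.
k=2: B_{4}/(4)! × [f^{(3)}(16) − f^{(3)}(11)] = −1/720 × (0.000488281 − 0.00150263) = 1.40882e-06.
Running total after k=2: 15.5674.
k=3: B_{6}/(6)! × [f^{(5)}(16) − f^{(5)}(11)] = 1/30240 × (2.28882e-05 − 0.000149021) = -4.17106e-09.
Running total after k=3: 15.5674.
k=4: B_{8}/(8)! × [f^{(7)}(16) − f^{(7)}(11)] = −1/1209600 × (2.68221e-06 − 3.69474e-05) = 2.83277e-11.

S_4 ≈ 15.5674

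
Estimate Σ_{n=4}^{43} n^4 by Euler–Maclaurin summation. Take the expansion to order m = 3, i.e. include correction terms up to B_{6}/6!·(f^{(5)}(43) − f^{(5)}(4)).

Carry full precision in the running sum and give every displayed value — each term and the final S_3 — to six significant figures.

∫_4^43 x^4 dx evaluates to 2.94015e+07.
Endpoint term: (f(4) + f(43))/2 = (256.000 + 3.41880e+06)/2 = 1.70953e+06.
Integral + boundary = 3.11110e+07.
Order-1 term: 1/12 · (318028 − 256.000) = 26481.0.
After k=1: 3.11375e+07.
Order-2 term: −1/720 · (1032.00 − 96.0000) = -1.30000.
After k=2: 3.11375e+07.
Order-3 term: 1/30240 · (0.00000 − 0.00000) = 0.00000.

S_3 ≈ 3.11375e+07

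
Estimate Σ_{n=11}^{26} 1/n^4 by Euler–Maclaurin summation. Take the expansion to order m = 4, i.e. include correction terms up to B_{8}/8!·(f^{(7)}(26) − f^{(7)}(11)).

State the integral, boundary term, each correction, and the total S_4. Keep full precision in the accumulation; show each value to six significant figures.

S_4 ≈ 0.000268751

∫_11^26 1/x^4 dx evaluates to 0.000231473.
Boundary: ½(f(11) + f(26)) = ½(6.83013e-05 + 2.18830e-06) = 3.52448e-05.
So far: 0.000266718.
Correction k=1: B_{2}/2! · (f^{(1)}(26) − f^{(1)}(11)) = 1/12 · (-3.36661e-07 − (-2.48369e-05)) = 2.04168e-06.
Running total after k=1: 0.000268760.
Correction k=2: B_{4}/4! · (f^{(3)}(26) − f^{(3)}(11)) = −1/720 · (-1.49406e-08 − (-6.15790e-06)) = -8.53188e-09.
Running total after k=2: 0.000268751.
Correction k=3: B_{6}/6! · (f^{(5)}(26) − f^{(5)}(11)) = 1/30240 · (-1.23768e-09 − (-2.84994e-06)) = 9.42030e-11.
Running total after k=3: 0.000268751.
Correction k=4: B_{8}/8! · (f^{(7)}(26) − f^{(7)}(11)) = −1/1209600 · (-1.64780e-10 − (-2.11979e-06)) = -1.75233e-12.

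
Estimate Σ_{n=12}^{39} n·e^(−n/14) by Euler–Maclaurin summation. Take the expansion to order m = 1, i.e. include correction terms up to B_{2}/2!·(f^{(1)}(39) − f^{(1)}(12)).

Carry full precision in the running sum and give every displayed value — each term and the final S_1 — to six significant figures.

The integral term ∫_12^39 x·e^(−x/14) dx = 108.701.
½[f(12) + f(39)] = ½[5.09247 + 2.40572] = 3.74909.
So far: 112.451.
k=1: B_{2}/(2)! × [f^{(1)}(39) − f^{(1)}(12)] = 1/12 × (-0.110152 − 0.0606247) = -0.0142314.

S_1 ≈ 112.436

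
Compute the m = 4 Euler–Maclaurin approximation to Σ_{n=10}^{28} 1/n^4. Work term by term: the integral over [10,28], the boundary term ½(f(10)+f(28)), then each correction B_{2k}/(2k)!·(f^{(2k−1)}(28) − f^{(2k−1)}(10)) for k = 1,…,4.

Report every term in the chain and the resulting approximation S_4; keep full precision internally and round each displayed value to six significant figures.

Integral: ∫_10^28 1/x^4 dx = 0.000318149.
½[f(10) + f(28)] = ½[0.000100000 + 1.62693e-06] = 5.08135e-05.
Integral + boundary = 0.000368962.
Order-1 term: 1/12 · (-2.32418e-07 − (-4.00000e-05)) = 3.31397e-06.
After k=1: 0.000372276.
Order-2 term: −1/720 · (-8.89355e-09 − (-1.20000e-05)) = -1.66543e-08.
After k=2: 0.000372259.
Order-3 term: 1/30240 · (-6.35253e-10 − (-6.72000e-06)) = 2.22201e-10.
After k=3: 0.000372260.
Order-4 term: −1/1209600 · (-7.29245e-11 − (-6.04800e-06)) = -4.99994e-12.

S_4 ≈ 0.000372260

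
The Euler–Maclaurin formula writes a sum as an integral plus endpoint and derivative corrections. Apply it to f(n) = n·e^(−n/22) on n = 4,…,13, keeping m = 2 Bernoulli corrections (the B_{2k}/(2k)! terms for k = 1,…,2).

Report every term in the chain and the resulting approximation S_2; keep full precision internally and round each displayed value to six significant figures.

S_2 ≈ 55.6919

The integral term ∫_4^13 x·e^(−x/22) dx = 50.4625.
Endpoint term: (f(4) + f(13))/2 = (3.33501 + 7.19971)/2 = 5.26736.
Running total after boundary: 55.7299.
Correction k=1: B_{2}/2! · (f^{(1)}(13) − f^{(1)}(4)) = 1/12 · (0.226564 − 0.682161) = -0.0379664.
After k=1: 55.6919.
Correction k=2: B_{4}/4! · (f^{(3)}(13) − f^{(3)}(4)) = −1/720 · (0.00275664 − 0.00485468) = 2.91396e-06.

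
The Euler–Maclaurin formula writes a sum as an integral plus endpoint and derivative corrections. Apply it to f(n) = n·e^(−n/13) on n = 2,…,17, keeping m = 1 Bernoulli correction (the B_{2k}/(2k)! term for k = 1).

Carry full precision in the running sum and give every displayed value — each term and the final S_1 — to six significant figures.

S_1 ≈ 64.8096

∫_2^17 x·e^(−x/13) dx evaluates to 61.7208.
½[f(2) + f(17)] = ½[1.71481 + 4.59754] = 3.15617.
Running total after boundary: 64.8770.
Order-1 term: 1/12 · (-0.0832134 − 0.725496) = -0.0673924.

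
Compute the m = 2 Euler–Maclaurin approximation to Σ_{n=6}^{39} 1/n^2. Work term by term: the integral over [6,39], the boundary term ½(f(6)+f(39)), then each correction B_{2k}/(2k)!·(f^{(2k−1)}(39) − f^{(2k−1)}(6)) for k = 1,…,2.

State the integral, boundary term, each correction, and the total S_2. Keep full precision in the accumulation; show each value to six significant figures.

S_2 ≈ 0.156008

∫_6^39 1/x^2 dx evaluates to 0.141026.
Boundary: ½(f(6) + f(39)) = ½(0.0277778 + 0.000657462) = 0.0142176.
Running total after boundary: 0.155243.
Order-1 term: 1/12 · (-3.37160e-05 − (-0.00925926)) = 0.000768795.
After k=1: 0.156012.
Order-2 term: −1/720 · (-2.66004e-07 − (-0.00308642)) = -4.28632e-06.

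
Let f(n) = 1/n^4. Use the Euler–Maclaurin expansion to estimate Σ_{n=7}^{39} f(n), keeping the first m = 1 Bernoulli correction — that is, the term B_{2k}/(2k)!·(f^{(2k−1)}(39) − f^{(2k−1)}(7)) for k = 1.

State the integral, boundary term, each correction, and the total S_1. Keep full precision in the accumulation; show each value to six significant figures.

S_1 ≈ 0.00119449

The integral term ∫_7^39 1/x^4 dx = 0.000966198.
Boundary: ½(f(7) + f(39)) = ½(0.000416493 + 4.32257e-07) = 0.000208463.
Integral + boundary = 0.00117466.
Correction k=1: B_{2}/2! · (f^{(1)}(39) − f^{(1)}(7)) = 1/12 · (-4.43340e-08 − (-0.000237996)) = 1.98293e-05.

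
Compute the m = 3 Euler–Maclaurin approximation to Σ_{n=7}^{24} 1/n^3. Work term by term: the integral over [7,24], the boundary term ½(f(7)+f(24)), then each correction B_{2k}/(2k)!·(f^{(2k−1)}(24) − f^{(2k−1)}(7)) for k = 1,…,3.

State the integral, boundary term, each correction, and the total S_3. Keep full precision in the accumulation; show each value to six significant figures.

∫_7^24 1/x^3 dx evaluates to 0.00933603.
½[f(7) + f(24)] = ½[0.00291545 + 7.23380e-05] = 0.00149389.
Integral + boundary = 0.0108299.
Correction k=1: B_{2}/2! · (f^{(1)}(24) − f^{(1)}(7)) = 1/12 · (-9.04225e-06 − (-0.00124948)) = 0.000103370.
Running total after k=1: 0.0109333.
Correction k=2: B_{4}/4! · (f^{(3)}(24) − f^{(3)}(7)) = −1/720 · (-3.13967e-07 − (-0.000509992)) = -7.07886e-07.
Running total after k=2: 0.0109326.
Correction k=3: B_{6}/6! · (f^{(5)}(24) − f^{(5)}(7)) = 1/30240 · (-2.28934e-08 − (-0.000437136)) = 1.44548e-08.

S_3 ≈ 0.0109326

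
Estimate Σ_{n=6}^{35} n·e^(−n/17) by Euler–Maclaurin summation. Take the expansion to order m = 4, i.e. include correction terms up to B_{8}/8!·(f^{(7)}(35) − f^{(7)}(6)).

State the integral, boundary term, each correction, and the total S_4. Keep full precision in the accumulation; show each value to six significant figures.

S_4 ≈ 166.214

The integral term ∫_6^35 x·e^(−x/17) dx = 161.922.
Boundary: ½(f(6) + f(35)) = ½(4.21571 + 4.46614) = 4.34093.
So far: 166.263.
Order-1 term: 1/12 · (-0.135110 − 0.454636) = -0.0491455.
After k=1: 166.214.
Order-2 term: −1/720 · (0.000415564 − 0.00643555) = 8.36109e-06.
After k=2: 166.214.
Order-3 term: 1/30240 · (4.49355e-06 − 3.90933e-05) = -1.14417e-09.
After k=3: 166.214.
Order-4 term: −1/1209600 · (2.61217e-08 − 1.93489e-07) = 1.38366e-13.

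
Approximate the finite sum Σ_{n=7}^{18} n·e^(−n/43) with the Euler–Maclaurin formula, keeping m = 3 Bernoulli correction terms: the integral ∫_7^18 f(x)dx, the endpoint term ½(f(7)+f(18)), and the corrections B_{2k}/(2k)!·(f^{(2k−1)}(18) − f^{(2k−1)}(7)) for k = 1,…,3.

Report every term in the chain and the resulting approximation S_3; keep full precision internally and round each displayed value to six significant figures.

S_3 ≈ 110.032

∫_7^18 x·e^(−x/43) dx evaluates to 101.163.
½[f(7) + f(18)] = ½[5.94838 + 11.8434] = 8.89587.
Integral + boundary = 110.059.
Correction k=1: B_{2}/2! · (f^{(1)}(18) − f^{(1)}(7)) = 1/12 · (0.382537 − 0.711435) = -0.0274081.
Partial sum through k=1: 110.032.
Correction k=2: B_{4}/4! · (f^{(3)}(18) − f^{(3)}(7)) = −1/720 · (0.000918586 − 0.00130393) = 5.35204e-07.
Partial sum through k=2: 110.032.
Correction k=3: B_{6}/6! · (f^{(5)}(18) − f^{(5)}(7)) = 1/30240 · (8.81711e-07 − 1.20233e-06) = -1.06023e-11.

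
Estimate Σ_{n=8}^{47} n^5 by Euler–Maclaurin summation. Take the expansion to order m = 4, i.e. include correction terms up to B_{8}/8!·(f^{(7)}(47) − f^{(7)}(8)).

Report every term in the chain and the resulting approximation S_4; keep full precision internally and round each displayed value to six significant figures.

S_4 ≈ 1.91321e+09

Integral: ∫_8^47 x^5 dx = 1.79649e+09.
Boundary: ½(f(8) + f(47)) = ½(32768.0 + 2.29345e+08) = 1.14689e+08.
Integral + boundary = 1.91118e+09.
Correction k=1: B_{2}/2! · (f^{(1)}(47) − f^{(1)}(8)) = 1/12 · (2.43984e+07 − 20480.0) = 2.03149e+06.
Partial sum through k=1: 1.91321e+09.
Correction k=2: B_{4}/4! · (f^{(3)}(47) − f^{(3)}(8)) = −1/720 · (132540 − 3840.00) = -178.750.
Partial sum through k=2: 1.91321e+09.
Correction k=3: B_{6}/6! · (f^{(5)}(47) − f^{(5)}(8)) = 1/30240 · (120.000 − 120.000) = 0.00000.
Partial sum through k=3: 1.91321e+09.
Correction k=4: B_{8}/8! · (f^{(7)}(47) − f^{(7)}(8)) = −1/1209600 · (0.00000 − 0.00000) = 0.00000.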